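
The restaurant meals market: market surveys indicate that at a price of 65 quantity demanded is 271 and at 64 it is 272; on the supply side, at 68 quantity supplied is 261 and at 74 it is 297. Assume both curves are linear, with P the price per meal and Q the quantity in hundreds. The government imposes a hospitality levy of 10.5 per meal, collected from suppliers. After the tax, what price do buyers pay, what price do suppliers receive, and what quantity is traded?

Demand slope: (272 − 271)/(64 − 65) = -1, so Qd = 336 − P.
Supply slope: (297 − 261)/(74 − 68) = 6, so Qs = 6P − 147.
Without the tax, 336 − P = 6P − 147 gives 7P = 483, so P* = 69 and Q* = 267.
With the tax collected from suppliers, supply shifts: Qs = 6(P − 10.5) − 147.
New equilibrium: buyers pay 78, suppliers receive 67.5, Q = 258. (Wedge: Pb − Ps = 10.5.)
The less price-elastic side of the market bears the larger share of a per-unit tax.

Buyers pay 78; suppliers receive 67.5; quantity = 258.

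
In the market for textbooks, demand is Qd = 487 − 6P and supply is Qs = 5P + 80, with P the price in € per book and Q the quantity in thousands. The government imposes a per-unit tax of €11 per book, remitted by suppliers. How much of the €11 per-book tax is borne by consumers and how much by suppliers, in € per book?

Consumers bear €5 per book; suppliers bear €6 per book.

Without the tax, 487 − 6P = 5P + 80 gives 11P = 407, so P* = €37 and Q* = 265.
With the tax collected from suppliers, supply shifts: Qs = 5(P − 11) + 80.
New equilibrium: consumers pay €42, suppliers receive €31, Q = 235. (Wedge: Pb − Ps = 11.)
Burden on consumers: €5; on suppliers: €6. (They sum to €11.)
The less price-elastic side of the market bears the larger share of a per-unit tax.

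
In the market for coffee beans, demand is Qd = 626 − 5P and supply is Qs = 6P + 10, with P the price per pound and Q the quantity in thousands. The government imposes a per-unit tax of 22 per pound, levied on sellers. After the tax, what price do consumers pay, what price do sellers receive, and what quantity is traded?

Consumers pay 68; sellers receive 46; quantity = 286.

Without the tax, 626 − 5P = 6P + 10 gives 11P = 616, so P* = 56 and Q* = 346.
With the tax collected from sellers, supply shifts: Qs = 6(P − 22) + 10.
Solving gives Q = 286 with consumers paying 68 and sellers receiving 46 (the 22 wedge).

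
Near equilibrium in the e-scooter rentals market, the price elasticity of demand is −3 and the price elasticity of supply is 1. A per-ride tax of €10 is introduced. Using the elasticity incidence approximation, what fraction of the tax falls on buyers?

Incidence ratio: buyers' share ≈ εs / (εs + |εd|) = 1 / (1 + 3) = 0.25.
Supply is the less elastic side, so buyers bear the smaller share.

Buyers' share ≈ 0.25.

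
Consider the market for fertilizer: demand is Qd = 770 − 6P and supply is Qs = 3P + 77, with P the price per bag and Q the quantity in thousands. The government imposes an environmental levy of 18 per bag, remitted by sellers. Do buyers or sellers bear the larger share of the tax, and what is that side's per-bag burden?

Before the tax: set 770 − 6P = 3P + 77 → P* = 77, Q* = 308.
With the tax collected from sellers, supply shifts: Qs = 3(P − 18) + 77.
New equilibrium: buyers pay 83, sellers receive 65, Q = 272. (Wedge: Pb − Ps = 18.)
Per-bag burden: buyers 6, sellers 12.
Sellers take the larger share because supply is less price-elastic here (demand slope 6 vs supply slope 3).

Sellers bear the larger share: 12 per bag.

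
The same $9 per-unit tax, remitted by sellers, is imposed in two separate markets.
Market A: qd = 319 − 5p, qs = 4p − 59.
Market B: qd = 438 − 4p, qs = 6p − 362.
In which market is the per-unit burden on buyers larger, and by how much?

Market A: pre-tax p* = $42, q* = 109; post-tax q = 89; per-unit burden on buyers = $4.
Market B: pre-tax p* = $80, q* = 118; post-tax q = 96.4; per-unit burden on buyers = $5.4.
Difference: $4 vs $5.4 → market B is larger by $1.4.

Market B, by $1.4.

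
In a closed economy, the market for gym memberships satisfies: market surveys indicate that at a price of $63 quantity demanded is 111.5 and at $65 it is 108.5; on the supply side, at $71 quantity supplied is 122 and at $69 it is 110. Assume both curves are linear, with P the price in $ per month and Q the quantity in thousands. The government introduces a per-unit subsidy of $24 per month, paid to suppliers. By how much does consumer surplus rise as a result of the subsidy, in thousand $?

Demand slope: (108.5 − 111.5)/(65 − 63) = -1.5, so Qd = 206 − 1.5P.
Supply slope: (110 − 122)/(69 − 71) = 6, so Qs = 6P − 304.
Without the subsidy, 206 − 1.5P = 6P − 304 gives 7.5P = 510, so P* = $68 and Q* = 104.
With a per-unit subsidy paid to suppliers, each receives P + 24 per unit sold, so supply becomes Qs = 6(P + 24) − 304.
Solving gives Q = 132.8 with buyers paying $48.8 and suppliers receiving $72.8 (the $24 wedge).
ΔCS is the trapezoid between Q = 132.8 and Q = 104 of height $19.2: ½ · (104 + 132.8) · 19.2 = $2273.28.

Consumer surplus rises by $2273.28 thousand.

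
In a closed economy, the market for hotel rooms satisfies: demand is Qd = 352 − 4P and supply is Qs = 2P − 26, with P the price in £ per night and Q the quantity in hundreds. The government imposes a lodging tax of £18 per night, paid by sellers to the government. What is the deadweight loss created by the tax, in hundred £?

Deadweight loss = £216 hundred.

Before the tax: set 352 − 4P = 2P − 26 → P* = £63, Q* = 100.
With the tax collected from sellers, supply shifts: Qs = 2(P − 18) − 26.
New equilibrium: buyers pay £69, sellers receive £51, Q = 76. (Wedge: Pb − Ps = 18.)
Quantity falls by |ΔQ| = |100 − 76| = 24.
DWL = ½ · t · |ΔQ| = ½ · 18 · 24 = £216.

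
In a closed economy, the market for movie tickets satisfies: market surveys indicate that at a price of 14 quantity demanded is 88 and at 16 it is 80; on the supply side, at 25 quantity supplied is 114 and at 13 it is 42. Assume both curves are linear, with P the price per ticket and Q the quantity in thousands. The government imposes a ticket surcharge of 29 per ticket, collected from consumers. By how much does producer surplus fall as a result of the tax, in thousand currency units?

Producer surplus falls by 431.52 thousand.

Demand slope: (80 − 88)/(16 − 14) = -4, so Qd = 144 − 4P.
Supply slope: (42 − 114)/(13 − 25) = 6, so Qs = 6P − 36.
Without the tax, 144 − 4P = 6P − 36 gives 10P = 180, so P* = 18 and Q* = 72.
With the tax collected from consumers, demand (in seller-price terms) shifts: Qd = 144 − 4(P + 29).
Solving gives Q = 2.4 with consumers paying 35.4 and suppliers receiving 6.4 (the 29 wedge).
ΔPS is the trapezoid between Q = 2.4 and Q = 72 of height 11.6: ½ · (72 + 2.4) · 11.6 = 431.52.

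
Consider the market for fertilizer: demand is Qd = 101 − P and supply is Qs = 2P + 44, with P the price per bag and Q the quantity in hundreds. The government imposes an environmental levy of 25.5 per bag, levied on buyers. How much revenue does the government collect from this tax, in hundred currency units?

Tax revenue = 1657.5 hundred.

Before the tax: set 101 − P = 2P + 44 → P* = 19, Q* = 82.
With the tax collected from buyers, demand (in seller-price terms) shifts: Qd = 101 − (P + 25.5).
Solving gives Q = 65 with buyers paying 36 and producers receiving 10.5 (the 25.5 wedge).
Revenue = t · Q = 25.5 · 65 = 1657.5.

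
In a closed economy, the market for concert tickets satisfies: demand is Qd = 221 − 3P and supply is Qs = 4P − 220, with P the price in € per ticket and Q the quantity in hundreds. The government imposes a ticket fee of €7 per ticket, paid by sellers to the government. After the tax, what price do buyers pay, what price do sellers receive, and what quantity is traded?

Buyers pay €67; sellers receive €60; quantity = 20.

Before the tax: set 221 − 3P = 4P − 220 → P* = €63, Q* = 32.
With the tax collected from sellers, supply shifts: Qs = 4(P − 7) − 220.
Solving gives Q = 20 with buyers paying €67 and sellers receiving €60 (the €7 wedge).
The less price-elastic side of the market bears the larger share of a per-unit tax.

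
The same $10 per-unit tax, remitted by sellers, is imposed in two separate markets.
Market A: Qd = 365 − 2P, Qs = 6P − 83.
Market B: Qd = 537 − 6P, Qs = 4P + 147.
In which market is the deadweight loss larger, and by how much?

Market B, by $45.

Market A: pre-tax P* = $56, Q* = 253; post-tax Q = 238; deadweight loss = $75.
Market B: pre-tax P* = $39, Q* = 303; post-tax Q = 279; deadweight loss = $120.
Difference: $75 vs $120 → market B is larger by $45.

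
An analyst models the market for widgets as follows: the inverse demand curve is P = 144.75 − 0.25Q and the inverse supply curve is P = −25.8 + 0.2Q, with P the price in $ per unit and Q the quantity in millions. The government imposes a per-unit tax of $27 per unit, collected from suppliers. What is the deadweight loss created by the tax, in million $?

Deadweight loss = $810 million.

Inverting to Q(P) form: Qd = 579 − 4P; Qs = 5P + 129.
Without the tax, 579 − 4P = 5P + 129 gives 9P = 450, so P* = $50 and Q* = 379.
With the tax collected from suppliers, supply shifts: Qs = 5(P − 27) + 129.
Solving gives Q = 319 with consumers paying $65 and suppliers receiving $38 (the $27 wedge).
Quantity falls by |ΔQ| = |379 − 319| = 60.
DWL = ½ · t · |ΔQ| = ½ · 27 · 60 = $810.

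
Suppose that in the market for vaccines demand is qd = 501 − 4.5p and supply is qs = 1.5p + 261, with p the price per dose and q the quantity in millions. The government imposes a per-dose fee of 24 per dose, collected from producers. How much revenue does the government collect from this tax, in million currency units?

Tax revenue = 7056 million.

Without the tax, 501 − 4.5p = 1.5p + 261 gives 6p = 240, so p* = 40 and q* = 321.
With the tax collected from producers, supply shifts: qs = 1.5(p − 24) + 261.
New equilibrium: consumers pay 46, producers receive 22, q = 294. (Wedge: pb − ps = 24.)
Revenue = t · Q = 24 · 294 = 7056.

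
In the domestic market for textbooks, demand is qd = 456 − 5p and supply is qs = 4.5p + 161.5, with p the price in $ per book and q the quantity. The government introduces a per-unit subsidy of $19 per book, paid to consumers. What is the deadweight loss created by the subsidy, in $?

Deadweight loss = $427.5.

Before the subsidy: set 456 − 5p = 4.5p + 161.5 → p* = $31, q* = 301.
With a per-unit subsidy paid to consumers, each effectively pays p − 19, so demand becomes qd = 456 − 5(p − 19).
Solving gives q = 346 with consumers paying $22 and producers receiving $41 (the $19 wedge).
Quantity rises by |ΔQ| = |301 − 346| = 45.
DWL = ½ · t · |ΔQ| = ½ · 19 · 45 = $427.5.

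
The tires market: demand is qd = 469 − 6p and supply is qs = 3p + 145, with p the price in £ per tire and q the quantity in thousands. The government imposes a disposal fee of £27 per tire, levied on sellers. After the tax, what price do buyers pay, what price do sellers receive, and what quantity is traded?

Without the tax, 469 − 6p = 3p + 145 gives 9p = 324, so p* = £36 and q* = 253.
With the tax collected from sellers, supply shifts: qs = 3(p − 27) + 145.
Solving gives q = 199 with buyers paying £45 and sellers receiving £18 (the £27 wedge).

Buyers pay £45; sellers receive £18; quantity = 199.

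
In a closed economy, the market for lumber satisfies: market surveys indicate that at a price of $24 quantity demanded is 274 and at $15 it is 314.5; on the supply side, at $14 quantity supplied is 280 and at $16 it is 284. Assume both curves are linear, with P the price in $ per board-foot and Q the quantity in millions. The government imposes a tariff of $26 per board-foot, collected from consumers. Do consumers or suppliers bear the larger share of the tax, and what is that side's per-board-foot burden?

Suppliers bear the larger share: $18 per board-foot.

Demand slope: (314.5 − 274)/(15 − 24) = -4.5, so Qd = 382 − 4.5P.
Supply slope: (284 − 280)/(16 − 14) = 2, so Qs = 2P + 252.
Without the tax, 382 − 4.5P = 2P + 252 gives 6.5P = 130, so P* = $20 and Q* = 292.
With the tax collected from consumers, demand (in seller-price terms) shifts: Qd = 382 − 4.5(P + 26).
New equilibrium: consumers pay $28, suppliers receive $2, Q = 256. (Wedge: Pb − Ps = 26.)
Per-board-foot burden: consumers $8, suppliers $18.
Suppliers take the larger share because supply is less price-elastic here (demand slope 4.5 vs supply slope 2).
The less price-elastic side of the market bears the larger share of a per-unit tax.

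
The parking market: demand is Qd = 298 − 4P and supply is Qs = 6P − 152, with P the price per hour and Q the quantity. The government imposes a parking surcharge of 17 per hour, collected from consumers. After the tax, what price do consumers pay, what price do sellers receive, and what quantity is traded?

Without the tax, 298 − 4P = 6P − 152 gives 10P = 450, so P* = 45 and Q* = 118.
With the tax collected from consumers, demand (in seller-price terms) shifts: Qd = 298 − 4(P + 17).
Solving gives Q = 77.2 with consumers paying 55.2 and sellers receiving 38.2 (the 17 wedge).
The less price-elastic side of the market bears the larger share of a per-unit tax.

Consumers pay 55.2; sellers receive 38.2; quantity = 77.2.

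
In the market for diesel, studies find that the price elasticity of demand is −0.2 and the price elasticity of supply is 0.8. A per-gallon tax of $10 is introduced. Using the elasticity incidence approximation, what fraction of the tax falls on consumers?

Incidence ratio: consumers' share ≈ εs / (εs + |εd|) = 0.8 / (0.8 + 0.2) = 0.8.
Supply is the more elastic side, so consumers bear the larger share.

Consumers' share ≈ 0.8.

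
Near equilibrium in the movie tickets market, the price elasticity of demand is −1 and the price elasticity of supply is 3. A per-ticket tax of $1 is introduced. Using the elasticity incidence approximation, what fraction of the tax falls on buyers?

Incidence ratio: buyers' share ≈ εs / (εs + |εd|) = 3 / (3 + 1) = 0.75.
Supply is the more elastic side, so buyers bear the larger share.

Buyers' share ≈ 0.75.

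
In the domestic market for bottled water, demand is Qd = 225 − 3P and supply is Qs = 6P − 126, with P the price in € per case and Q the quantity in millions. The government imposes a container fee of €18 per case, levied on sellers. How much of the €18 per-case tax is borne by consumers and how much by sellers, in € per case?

Without the tax, 225 − 3P = 6P − 126 gives 9P = 351, so P* = €39 and Q* = 108.
With the tax collected from sellers, supply shifts: Qs = 6(P − 18) − 126.
New equilibrium: consumers pay €51, sellers receive €33, Q = 72. (Wedge: Pb − Ps = 18.)
Burden on consumers: €12; on sellers: €6. (They sum to €18.)

Consumers bear €12 per case; sellers bear €6 per case.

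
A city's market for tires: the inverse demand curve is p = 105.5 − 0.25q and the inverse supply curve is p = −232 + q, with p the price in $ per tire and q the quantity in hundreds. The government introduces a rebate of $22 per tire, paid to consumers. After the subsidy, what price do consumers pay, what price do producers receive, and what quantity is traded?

Inverting to q(p) form: qd = 422 − 4p; qs = p + 232.
Before the subsidy: set 422 − 4p = p + 232 → p* = $38, q* = 270.
With a per-unit subsidy paid to consumers, each effectively pays p − 22, so demand becomes qd = 422 − 4(p − 22).
New equilibrium: consumers pay $33.6, producers receive $55.6, q = 287.6. (Wedge: pb − ps = −22.)

Consumers pay $33.6; producers receive $55.6; quantity = 287.6.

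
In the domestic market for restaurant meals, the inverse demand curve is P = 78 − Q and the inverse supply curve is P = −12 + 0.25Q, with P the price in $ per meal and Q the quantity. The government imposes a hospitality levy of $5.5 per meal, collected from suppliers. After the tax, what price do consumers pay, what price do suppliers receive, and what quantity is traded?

Inverting to Q(P) form: Qd = 78 − P; Qs = 4P + 48.
Before the tax: set 78 − P = 4P + 48 → P* = $6, Q* = 72.
With the tax collected from suppliers, supply shifts: Qs = 4(P − 5.5) + 48.
Solving gives Q = 67.6 with consumers paying $10.4 and suppliers receiving $4.9 (the $5.5 wedge).
The less price-elastic side of the market bears the larger share of a per-unit tax.

Consumers pay $10.4; suppliers receive $4.9; quantity = 67.6.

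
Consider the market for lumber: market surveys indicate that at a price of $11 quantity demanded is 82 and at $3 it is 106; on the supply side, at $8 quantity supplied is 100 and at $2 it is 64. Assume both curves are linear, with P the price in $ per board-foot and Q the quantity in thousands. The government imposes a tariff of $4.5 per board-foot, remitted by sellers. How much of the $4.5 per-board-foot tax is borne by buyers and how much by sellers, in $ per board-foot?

Buyers bear $3 per board-foot; sellers bear $1.5 per board-foot.

Demand slope: (106 − 82)/(3 − 11) = -3, so Qd = 115 − 3P.
Supply slope: (64 − 100)/(2 − 8) = 6, so Qs = 6P + 52.
Without the tax, 115 − 3P = 6P + 52 gives 9P = 63, so P* = $7 and Q* = 94.
With the tax collected from sellers, supply shifts: Qs = 6(P − 4.5) + 52.
Solving gives Q = 85 with buyers paying $10 and sellers receiving $5.5 (the $4.5 wedge).
Burden on buyers: $3; on sellers: $1.5. (They sum to $4.5.)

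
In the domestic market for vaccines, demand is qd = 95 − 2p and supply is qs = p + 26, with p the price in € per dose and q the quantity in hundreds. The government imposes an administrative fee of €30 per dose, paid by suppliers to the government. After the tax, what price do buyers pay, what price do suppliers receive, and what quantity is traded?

Before the tax: set 95 − 2p = p + 26 → p* = €23, q* = 49.
With the tax collected from suppliers, supply shifts: qs = (p − 30) + 26.
New equilibrium: buyers pay €33, suppliers receive €3, q = 29. (Wedge: pb − ps = 30.)
The less price-elastic side of the market bears the larger share of a per-unit tax.

Buyers pay €33; suppliers receive €3; quantity = 29.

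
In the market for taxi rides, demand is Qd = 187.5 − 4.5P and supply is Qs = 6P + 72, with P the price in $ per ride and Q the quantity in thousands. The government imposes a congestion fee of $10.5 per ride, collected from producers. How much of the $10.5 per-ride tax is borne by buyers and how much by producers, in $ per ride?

Buyers bear $6 per ride; producers bear $4.5 per ride.

Without the tax, 187.5 − 4.5P = 6P + 72 gives 10.5P = 115.5, so P* = $11 and Q* = 138.
With the tax collected from producers, supply shifts: Qs = 6(P − 10.5) + 72.
Solving gives Q = 111 with buyers paying $17 and producers receiving $6.5 (the $10.5 wedge).
Burden on buyers: $6; on producers: $4.5. (They sum to $10.5.)
The less price-elastic side of the market bears the larger share of a per-unit tax.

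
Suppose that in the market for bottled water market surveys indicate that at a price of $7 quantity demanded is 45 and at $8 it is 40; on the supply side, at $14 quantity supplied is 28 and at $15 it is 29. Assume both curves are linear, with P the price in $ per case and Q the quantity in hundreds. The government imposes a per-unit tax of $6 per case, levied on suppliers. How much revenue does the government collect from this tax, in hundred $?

Tax revenue = $120 hundred.

Demand slope: (40 − 45)/(8 − 7) = -5, so Qd = 80 − 5P.
Supply slope: (29 − 28)/(15 − 14) = 1, so Qs = P + 14.
Without the tax, 80 − 5P = P + 14 gives 6P = 66, so P* = $11 and Q* = 25.
With the tax collected from suppliers, supply shifts: Qs = (P − 6) + 14.
Solving gives Q = 20 with consumers paying $12 and suppliers receiving $6 (the $6 wedge).
Revenue = t · Q = 6 · 20 = $120.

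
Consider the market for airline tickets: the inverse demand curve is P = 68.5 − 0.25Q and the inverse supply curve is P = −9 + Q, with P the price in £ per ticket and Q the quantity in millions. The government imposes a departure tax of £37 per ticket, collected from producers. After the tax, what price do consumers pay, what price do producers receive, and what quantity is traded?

Consumers pay £60.4; producers receive £23.4; quantity = 32.4.

Inverting to Q(P) form: Qd = 274 − 4P; Qs = P + 9.
Without the tax, 274 − 4P = P + 9 gives 5P = 265, so P* = £53 and Q* = 62.
With the tax collected from producers, supply shifts: Qs = (P − 37) + 9.
Solving gives Q = 32.4 with consumers paying £60.4 and producers receiving £23.4 (the £37 wedge).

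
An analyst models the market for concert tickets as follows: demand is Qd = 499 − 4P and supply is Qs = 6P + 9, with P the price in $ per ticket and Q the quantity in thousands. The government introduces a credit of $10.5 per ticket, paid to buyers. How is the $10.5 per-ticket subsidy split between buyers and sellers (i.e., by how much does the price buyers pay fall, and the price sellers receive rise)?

Buyers gain $6.3 per ticket; sellers gain $4.2 per ticket.

Before the subsidy: set 499 − 4P = 6P + 9 → P* = $49, Q* = 303.
With a per-unit subsidy paid to buyers, each effectively pays P − 10.5, so demand becomes Qd = 499 − 4(P − 10.5).
Solving gives Q = 328.2 with buyers paying $42.7 and sellers receiving $53.2 (the $10.5 wedge).
Gain to buyers: $6.3; to sellers: $4.2. (They sum to $10.5.)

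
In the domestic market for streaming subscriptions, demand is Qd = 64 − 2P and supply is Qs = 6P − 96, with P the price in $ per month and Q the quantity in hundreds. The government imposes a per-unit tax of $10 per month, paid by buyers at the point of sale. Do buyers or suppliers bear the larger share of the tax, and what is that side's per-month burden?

Without the tax, 64 − 2P = 6P − 96 gives 8P = 160, so P* = $20 and Q* = 24.
With the tax collected from buyers, demand (in seller-price terms) shifts: Qd = 64 − 2(P + 10).
Solving gives Q = 9 with buyers paying $27.5 and suppliers receiving $17.5 (the $10 wedge).
Per-month burden: buyers $7.5, suppliers $2.5.
Buyers take the larger share because demand is less price-elastic here (demand slope 2 vs supply slope 6).

Buyers bear the larger share: $7.5 per month.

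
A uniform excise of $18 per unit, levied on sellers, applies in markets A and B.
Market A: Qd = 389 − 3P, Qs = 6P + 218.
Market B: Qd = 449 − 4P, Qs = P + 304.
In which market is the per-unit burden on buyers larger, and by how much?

Market A: pre-tax P* = $19, Q* = 332; post-tax Q = 296; per-unit burden on buyers = $12.
Market B: pre-tax P* = $29, Q* = 333; post-tax Q = 318.6; per-unit burden on buyers = $3.6.
Difference: $12 vs $3.6 → market A is larger by $8.4.

Market A, by $8.4.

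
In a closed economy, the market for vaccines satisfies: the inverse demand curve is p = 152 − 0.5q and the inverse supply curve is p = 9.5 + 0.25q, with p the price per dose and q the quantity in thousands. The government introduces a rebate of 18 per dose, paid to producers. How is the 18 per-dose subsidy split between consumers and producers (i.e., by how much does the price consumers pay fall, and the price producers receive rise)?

Consumers gain 12 per dose; producers gain 6 per dose.

Inverting to q(p) form: qd = 304 − 2p; qs = 4p − 38.
Without the subsidy, 304 − 2p = 4p − 38 gives 6p = 342, so p* = 57 and q* = 190.
With a per-unit subsidy paid to producers, each receives p + 18 per unit sold, so supply becomes qs = 4(p + 18) − 38.
Solving gives q = 214 with consumers paying 45 and producers receiving 63 (the 18 wedge).
Gain to consumers: 12; to producers: 6. (They sum to 18.)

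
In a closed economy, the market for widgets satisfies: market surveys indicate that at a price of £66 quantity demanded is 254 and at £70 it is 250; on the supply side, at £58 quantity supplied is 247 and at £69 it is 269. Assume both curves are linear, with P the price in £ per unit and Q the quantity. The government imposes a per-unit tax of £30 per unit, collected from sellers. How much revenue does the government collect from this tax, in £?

Demand slope: (250 − 254)/(70 − 66) = -1, so Qd = 320 − P.
Supply slope: (269 − 247)/(69 − 58) = 2, so Qs = 2P + 131.
Without the tax, 320 − P = 2P + 131 gives 3P = 189, so P* = £63 and Q* = 257.
With the tax collected from sellers, supply shifts: Qs = 2(P − 30) + 131.
Solving gives Q = 237 with consumers paying £83 and sellers receiving £53 (the £30 wedge).
Revenue = t · Q = 30 · 237 = £7110.

Tax revenue = £7110.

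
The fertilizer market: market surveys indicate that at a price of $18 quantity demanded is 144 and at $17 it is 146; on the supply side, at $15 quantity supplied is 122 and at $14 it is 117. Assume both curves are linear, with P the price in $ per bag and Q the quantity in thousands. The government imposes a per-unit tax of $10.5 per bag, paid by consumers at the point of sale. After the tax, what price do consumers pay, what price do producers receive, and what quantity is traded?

Consumers pay $26.5; producers receive $16; quantity = 127.

Demand slope: (146 − 144)/(17 − 18) = -2, so Qd = 180 − 2P.
Supply slope: (117 − 122)/(14 − 15) = 5, so Qs = 5P + 47.
Without the tax, 180 − 2P = 5P + 47 gives 7P = 133, so P* = $19 and Q* = 142.
With the tax collected from consumers, demand (in seller-price terms) shifts: Qd = 180 − 2(P + 10.5).
Solving gives Q = 127 with consumers paying $26.5 and producers receiving $16 (the $10.5 wedge).
The less price-elastic side of the market bears the larger share of a per-unit tax.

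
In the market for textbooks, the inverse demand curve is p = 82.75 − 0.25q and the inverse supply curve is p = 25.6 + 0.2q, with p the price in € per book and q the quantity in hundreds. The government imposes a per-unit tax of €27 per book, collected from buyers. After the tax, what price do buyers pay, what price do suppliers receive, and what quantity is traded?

Rewrite in direct form: qd = 331 − 4p and qs = 5p − 128.
Without the tax, 331 − 4p = 5p − 128 gives 9p = 459, so p* = €51 and q* = 127.
With the tax collected from buyers, demand (in seller-price terms) shifts: qd = 331 − 4(p + 27).
Solving gives q = 67 with buyers paying €66 and suppliers receiving €39 (the €27 wedge).
The less price-elastic side of the market bears the larger share of a per-unit tax.

Buyers pay €66; suppliers receive €39; quantity = 67.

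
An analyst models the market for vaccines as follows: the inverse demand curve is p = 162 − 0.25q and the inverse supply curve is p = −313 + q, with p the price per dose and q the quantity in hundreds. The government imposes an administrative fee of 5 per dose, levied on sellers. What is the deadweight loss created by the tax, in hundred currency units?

Inverting to q(p) form: qd = 648 − 4p; qs = p + 313.
Before the tax: set 648 − 4p = p + 313 → p* = 67, q* = 380.
With the tax collected from sellers, supply shifts: qs = (p − 5) + 313.
Solving gives q = 376 with consumers paying 68 and sellers receiving 63 (the 5 wedge).
Quantity falls by |ΔQ| = |380 − 376| = 4.
DWL = ½ · t · |ΔQ| = ½ · 5 · 4 = 10.

Deadweight loss = 10 hundred.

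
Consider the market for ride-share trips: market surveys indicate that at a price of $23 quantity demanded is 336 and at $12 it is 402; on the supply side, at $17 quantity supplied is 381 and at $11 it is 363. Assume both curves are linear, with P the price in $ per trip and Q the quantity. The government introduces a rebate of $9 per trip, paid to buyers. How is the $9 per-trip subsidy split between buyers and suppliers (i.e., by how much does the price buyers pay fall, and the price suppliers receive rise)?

Buyers gain $3 per trip; suppliers gain $6 per trip.

Demand slope: (402 − 336)/(12 − 23) = -6, so Qd = 474 − 6P.
Supply slope: (363 − 381)/(11 − 17) = 3, so Qs = 3P + 330.
Before the subsidy: set 474 − 6P = 3P + 330 → P* = $16, Q* = 378.
With a per-unit subsidy paid to buyers, each effectively pays P − 9, so demand becomes Qd = 474 − 6(P − 9).
Solving gives Q = 396 with buyers paying $13 and suppliers receiving $22 (the $9 wedge).
Gain to buyers: $3; to suppliers: $6. (They sum to $9.)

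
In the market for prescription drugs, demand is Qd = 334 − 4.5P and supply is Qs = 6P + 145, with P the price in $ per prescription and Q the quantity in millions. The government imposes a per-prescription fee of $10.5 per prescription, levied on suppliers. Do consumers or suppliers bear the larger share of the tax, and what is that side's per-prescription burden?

Consumers bear the larger share: $6 per prescription.

Without the tax, 334 − 4.5P = 6P + 145 gives 10.5P = 189, so P* = $18 and Q* = 253.
With the tax collected from suppliers, supply shifts: Qs = 6(P − 10.5) + 145.
Solving gives Q = 226 with consumers paying $24 and suppliers receiving $13.5 (the $10.5 wedge).
Per-prescription burden: consumers $6, suppliers $4.5.
Consumers take the larger share because demand is less price-elastic here (demand slope 4.5 vs supply slope 6).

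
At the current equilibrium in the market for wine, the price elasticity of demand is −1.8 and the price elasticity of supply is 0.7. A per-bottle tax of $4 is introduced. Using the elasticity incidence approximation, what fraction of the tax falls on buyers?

Incidence ratio: buyers' share ≈ εs / (εs + |εd|) = 0.7 / (0.7 + 1.8) = 0.28.
Supply is the less elastic side, so buyers bear the smaller share.

Buyers' share ≈ 0.28.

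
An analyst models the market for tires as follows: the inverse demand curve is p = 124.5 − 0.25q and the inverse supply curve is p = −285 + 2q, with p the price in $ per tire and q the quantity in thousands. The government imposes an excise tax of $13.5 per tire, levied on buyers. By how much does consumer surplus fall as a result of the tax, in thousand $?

Rewrite in direct form: qd = 498 − 4p and qs = 0.5p + 142.5.
Without the tax, 498 − 4p = 0.5p + 142.5 gives 4.5p = 355.5, so p* = $79 and q* = 182.
With the tax collected from buyers, demand (in seller-price terms) shifts: qd = 498 − 4(p + 13.5).
Solving gives q = 176 with buyers paying $80.5 and suppliers receiving $67 (the $13.5 wedge).
ΔCS is the trapezoid between Q = 176 and Q = 182 of height $1.5: ½ · (182 + 176) · 1.5 = $268.5.

Consumer surplus falls by $268.5 thousand.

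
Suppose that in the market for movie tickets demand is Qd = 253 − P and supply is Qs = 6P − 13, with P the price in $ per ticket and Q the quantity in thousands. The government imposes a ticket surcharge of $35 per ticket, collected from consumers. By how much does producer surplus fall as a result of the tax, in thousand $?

Producer surplus falls by $1000 thousand.

Without the tax, 253 − P = 6P − 13 gives 7P = 266, so P* = $38 and Q* = 215.
With the tax collected from consumers, demand (in seller-price terms) shifts: Qd = 253 − (P + 35).
New equilibrium: consumers pay $68, suppliers receive $33, Q = 185. (Wedge: Pb − Ps = 35.)
ΔPS is the trapezoid between Q = 185 and Q = 215 of height $5: ½ · (215 + 185) · 5 = $1000.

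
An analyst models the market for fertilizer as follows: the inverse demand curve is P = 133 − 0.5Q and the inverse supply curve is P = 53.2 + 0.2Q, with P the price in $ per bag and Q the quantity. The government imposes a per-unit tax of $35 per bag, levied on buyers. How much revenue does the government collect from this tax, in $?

Tax revenue = $2240.

Rewrite in direct form: Qd = 266 − 2P and Qs = 5P − 266.
Without the tax, 266 − 2P = 5P − 266 gives 7P = 532, so P* = $76 and Q* = 114.
With the tax collected from buyers, demand (in seller-price terms) shifts: Qd = 266 − 2(P + 35).
New equilibrium: buyers pay $101, sellers receive $66, Q = 64. (Wedge: Pb − Ps = 35.)
Revenue = t · Q = 35 · 64 = $2240.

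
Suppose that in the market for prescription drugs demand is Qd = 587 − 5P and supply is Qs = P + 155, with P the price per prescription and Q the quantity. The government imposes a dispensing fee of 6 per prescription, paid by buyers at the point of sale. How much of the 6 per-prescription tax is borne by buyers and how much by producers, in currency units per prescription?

Before the tax: set 587 − 5P = P + 155 → P* = 72, Q* = 227.
With the tax collected from buyers, demand (in seller-price terms) shifts: Qd = 587 − 5(P + 6).
Solving gives Q = 222 with buyers paying 73 and producers receiving 67 (the 6 wedge).
Burden on buyers: 1; on producers: 5. (They sum to 6.)

Buyers bear 1 per prescription; producers bear 5 per prescription.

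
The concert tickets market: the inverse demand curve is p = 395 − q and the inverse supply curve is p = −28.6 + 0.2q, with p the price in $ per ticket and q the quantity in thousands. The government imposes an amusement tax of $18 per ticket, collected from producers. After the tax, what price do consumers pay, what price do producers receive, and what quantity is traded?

Inverting to q(p) form: qd = 395 − p; qs = 5p + 143.
Before the tax: set 395 − p = 5p + 143 → p* = $42, q* = 353.
With the tax collected from producers, supply shifts: qs = 5(p − 18) + 143.
Solving gives q = 338 with consumers paying $57 and producers receiving $39 (the $18 wedge).
The less price-elastic side of the market bears the larger share of a per-unit tax.

Consumers pay $57; producers receive $39; quantity = 338.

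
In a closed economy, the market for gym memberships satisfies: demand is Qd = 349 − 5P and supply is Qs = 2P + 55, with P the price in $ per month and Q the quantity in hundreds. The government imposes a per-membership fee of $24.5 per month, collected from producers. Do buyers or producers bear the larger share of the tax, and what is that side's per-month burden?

Without the tax, 349 − 5P = 2P + 55 gives 7P = 294, so P* = $42 and Q* = 139.
With the tax collected from producers, supply shifts: Qs = 2(P − 24.5) + 55.
Solving gives Q = 104 with buyers paying $49 and producers receiving $24.5 (the $24.5 wedge).
Per-month burden: buyers $7, producers $17.5.
Producers take the larger share because supply is less price-elastic here (demand slope 5 vs supply slope 2).
The less price-elastic side of the market bears the larger share of a per-unit tax.

Producers bear the larger share: $17.5 per month.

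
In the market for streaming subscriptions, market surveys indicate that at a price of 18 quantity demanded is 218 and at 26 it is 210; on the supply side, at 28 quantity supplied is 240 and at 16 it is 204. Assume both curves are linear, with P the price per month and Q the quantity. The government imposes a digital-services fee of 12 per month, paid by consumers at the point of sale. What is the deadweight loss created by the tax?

Demand slope: (210 − 218)/(26 − 18) = -1, so Qd = 236 − P.
Supply slope: (204 − 240)/(16 − 28) = 3, so Qs = 3P + 156.
Without the tax, 236 − P = 3P + 156 gives 4P = 80, so P* = 20 and Q* = 216.
With the tax collected from consumers, demand (in seller-price terms) shifts: Qd = 236 − (P + 12).
Solving gives Q = 207 with consumers paying 29 and sellers receiving 17 (the 12 wedge).
Quantity falls by |ΔQ| = |216 − 207| = 9.
DWL = ½ · t · |ΔQ| = ½ · 12 · 9 = 54.

Deadweight loss = 54.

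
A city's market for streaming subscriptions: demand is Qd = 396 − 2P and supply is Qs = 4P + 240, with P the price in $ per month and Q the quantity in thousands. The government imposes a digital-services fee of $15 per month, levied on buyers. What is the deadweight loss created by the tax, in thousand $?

Deadweight loss = $150 thousand.

Without the tax, 396 − 2P = 4P + 240 gives 6P = 156, so P* = $26 and Q* = 344.
With the tax collected from buyers, demand (in seller-price terms) shifts: Qd = 396 − 2(P + 15).
New equilibrium: buyers pay $36, producers receive $21, Q = 324. (Wedge: Pb − Ps = 15.)
Quantity falls by |ΔQ| = |344 − 324| = 20.
DWL = ½ · t · |ΔQ| = ½ · 15 · 20 = $150.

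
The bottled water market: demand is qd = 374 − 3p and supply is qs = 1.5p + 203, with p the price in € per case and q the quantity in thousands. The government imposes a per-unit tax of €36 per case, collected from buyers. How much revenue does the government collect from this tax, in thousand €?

Tax revenue = €8064 thousand.

Without the tax, 374 − 3p = 1.5p + 203 gives 4.5p = 171, so p* = €38 and q* = 260.
With the tax collected from buyers, demand (in seller-price terms) shifts: qd = 374 − 3(p + 36).
Solving gives q = 224 with buyers paying €50 and suppliers receiving €14 (the €36 wedge).
Revenue = t · Q = 36 · 224 = €8064.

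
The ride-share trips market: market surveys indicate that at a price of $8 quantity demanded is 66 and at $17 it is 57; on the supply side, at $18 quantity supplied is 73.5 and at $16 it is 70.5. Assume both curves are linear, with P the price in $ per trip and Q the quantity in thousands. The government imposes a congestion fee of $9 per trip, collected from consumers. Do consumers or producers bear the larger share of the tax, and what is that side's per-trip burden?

Consumers bear the larger share: $5.4 per trip.

Demand slope: (57 − 66)/(17 − 8) = -1, so Qd = 74 − P.
Supply slope: (70.5 − 73.5)/(16 − 18) = 1.5, so Qs = 1.5P + 46.5.
Before the tax: set 74 − P = 1.5P + 46.5 → P* = $11, Q* = 63.
With the tax collected from consumers, demand (in seller-price terms) shifts: Qd = 74 − (P + 9).
New equilibrium: consumers pay $16.4, producers receive $7.4, Q = 57.6. (Wedge: Pb − Ps = 9.)
Per-trip burden: consumers $5.4, producers $3.6.
Consumers take the larger share because demand is less price-elastic here (demand slope 1 vs supply slope 1.5).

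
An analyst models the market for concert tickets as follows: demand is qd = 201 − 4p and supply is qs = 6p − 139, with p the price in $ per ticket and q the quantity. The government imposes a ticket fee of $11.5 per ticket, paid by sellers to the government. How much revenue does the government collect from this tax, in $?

Before the tax: set 201 − 4p = 6p − 139 → p* = $34, q* = 65.
With the tax collected from sellers, supply shifts: qs = 6(p − 11.5) − 139.
Solving gives q = 37.4 with consumers paying $40.9 and sellers receiving $29.4 (the $11.5 wedge).
Revenue = t · Q = 11.5 · 37.4 = $430.1.

Tax revenue = $430.1.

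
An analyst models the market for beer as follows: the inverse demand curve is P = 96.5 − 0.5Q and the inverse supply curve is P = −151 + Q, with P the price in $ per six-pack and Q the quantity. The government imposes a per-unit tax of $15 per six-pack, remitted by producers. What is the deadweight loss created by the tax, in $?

Deadweight loss = $75.

Inverting to Q(P) form: Qd = 193 − 2P; Qs = P + 151.
Without the tax, 193 − 2P = P + 151 gives 3P = 42, so P* = $14 and Q* = 165.
With the tax collected from producers, supply shifts: Qs = (P − 15) + 151.
Solving gives Q = 155 with buyers paying $19 and producers receiving $4 (the $15 wedge).
Quantity falls by |ΔQ| = |165 − 155| = 10.
DWL = ½ · t · |ΔQ| = ½ · 15 · 10 = $75.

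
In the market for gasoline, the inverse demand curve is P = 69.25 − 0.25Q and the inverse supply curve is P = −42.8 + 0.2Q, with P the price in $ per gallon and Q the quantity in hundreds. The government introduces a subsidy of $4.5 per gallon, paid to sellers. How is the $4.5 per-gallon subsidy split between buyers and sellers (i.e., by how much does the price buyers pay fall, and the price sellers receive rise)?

Buyers gain $2.5 per gallon; sellers gain $2 per gallon.

Rewrite in direct form: Qd = 277 − 4P and Qs = 5P + 214.
Before the subsidy: set 277 − 4P = 5P + 214 → P* = $7, Q* = 249.
With a per-unit subsidy paid to sellers, each receives P + 4.5 per unit sold, so supply becomes Qs = 5(P + 4.5) + 214.
Solving gives Q = 259 with buyers paying $4.5 and sellers receiving $9 (the $4.5 wedge).
Gain to buyers: $2.5; to sellers: $2. (They sum to $4.5.)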